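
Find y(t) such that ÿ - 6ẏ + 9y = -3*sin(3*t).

Characteristic equation r² - 6r + 9 = 0 has discriminant (-6)² - 4·(9) = 0, so r = 3 is a repeated root.
Hence y_h = (C1 + C2*t)*exp(3*t).
Try y_p = A*cos(3*t) + B*sin(3*t). Substituting and equating the coefficients of cos(3t) and sin(3t) gives A = -1/6, B = 0, so y_p = -cos(3*t)/6.

y = -cos(3*t)/6 + C1*exp(3*t) + C2*t*exp(3*t)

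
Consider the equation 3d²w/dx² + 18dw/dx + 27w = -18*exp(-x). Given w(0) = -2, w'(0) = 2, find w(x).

w = -3*exp(-x)/2 - exp(-3*x)/2 - x*exp(-3*x)

Divide through by 3: w'' + 6w' + 9w = -6*exp(-x).
Characteristic equation r² + 6r + 9 = 0 has discriminant (6)² - 4·(9) = 0, so r = -3 is a repeated root.
Hence w_h = (C1 + C2*x)*exp(-3*x).
Try w_p = A*exp(-x). Substituting into the equation and dividing by exp(-x) gives A = -3/2, so w_p = -3*exp(-x)/2.
General solution: w = -3*exp(-x)/2 + C1*exp(-3*x) + C2*x*exp(-3*x).
Apply the initial conditions: w(0) = -3/2 + C1 = -2 and w'(0) = 3/2 + C2 - 3*C1 = 2. Solving gives C1 = -1/2, C2 = -1.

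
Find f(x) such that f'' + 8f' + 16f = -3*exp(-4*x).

Characteristic equation r² + 8r + 16 = 0 has discriminant (8)² - 4·(16) = 0, so r = -4 is a repeated root.
Hence f_h = (C1 + C2*x)*exp(-4*x).
Since exp(-4*x) solves the homogeneous equation (r = -4 is a root of multiplicity 2), multiply the trial by x^2. Try f_p = A*x^2*exp(-4*x). Substituting into the equation and dividing by exp(-4*x) gives A = -3/2, so f_p = -3*x^2*exp(-4*x)/2.

f = C1*exp(-4*x) - 3*x**2*exp(-4*x)/2 + C2*x*exp(-4*x)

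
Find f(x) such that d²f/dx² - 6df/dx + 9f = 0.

Characteristic equation r² - 6r + 9 = 0 has discriminant (-6)² - 4·(9) = 0, so r = 3 is a repeated root.
Hence f_h = (C1 + C2*x)*exp(3*x).

f = C1*exp(3*x) + C2*x*exp(3*x)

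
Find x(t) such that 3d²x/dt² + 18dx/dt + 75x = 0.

x = C1*cos(4*t)*exp(-3*t) + C2*exp(-3*t)*sin(4*t)

Divide through by 3: x'' + 6x' + 25x = 0.
Characteristic equation r² + 6r + 25 = 0 has discriminant (6)² - 4·(25) = -64 < 0, so r = -3 ± 4i.
Hence x_h = C1*cos(4*t)*exp(-3*t) + C2*exp(-3*t)*sin(4*t).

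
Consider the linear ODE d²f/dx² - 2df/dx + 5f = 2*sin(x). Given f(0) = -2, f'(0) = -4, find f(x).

f = cos(x)/5 + 2*sin(x)/5 - 11*cos(2*x)*exp(x)/5 - 11*exp(x)*sin(2*x)/10

Characteristic equation r² - 2r + 5 = 0 has discriminant (-2)² - 4·(5) = -16 < 0, so r = 1 ± 2i.
Hence f_h = C1*cos(2*x)*exp(x) + C2*exp(x)*sin(2*x).
Try f_p = A*cos(x) + B*sin(x). Substituting and equating the coefficients of cos(x) and sin(x) gives A = 1/5, B = 2/5, so f_p = cos(x)/5 + 2*sin(x)/5.
General solution: f = cos(x)/5 + 2*sin(x)/5 + C1*cos(2*x)*exp(x) + C2*exp(x)*sin(2*x).
Apply the initial conditions: f(0) = 1/5 + C1 = -2 and f'(0) = 2/5 + C1 + 2*C2 = -4. Solving gives C1 = -11/5, C2 = -11/10.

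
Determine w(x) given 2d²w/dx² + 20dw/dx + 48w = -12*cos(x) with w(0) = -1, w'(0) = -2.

w = -138*cos(x)/629 - 60*sin(x)/629 - 56*exp(-4*x)/17 + 93*exp(-6*x)/37

Divide through by 2: w'' + 10w' + 24w = -6*cos(x).
Characteristic equation r² + 10r + 24 = 0 factors as (r + 4)(r + 6) = 0, so r = -4, -6.
Hence w_h = C1*exp(-4*x) + C2*exp(-6*x).
Try w_p = A*cos(x) + B*sin(x). Substituting and equating the coefficients of cos(x) and sin(x) gives A = -138/629, B = -60/629, so w_p = -138*cos(x)/629 - 60*sin(x)/629.
General solution: w = -138*cos(x)/629 - 60*sin(x)/629 + C1*exp(-4*x) + C2*exp(-6*x).
Apply the initial conditions: w(0) = -138/629 + C1 + C2 = -1 and w'(0) = -60/629 - 6*C2 - 4*C1 = -2. Solving gives C1 = -56/17, C2 = 93/37.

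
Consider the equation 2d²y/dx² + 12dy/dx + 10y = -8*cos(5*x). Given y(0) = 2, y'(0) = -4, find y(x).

Divide through by 2: y'' + 6y' + 5y = -4*cos(5*x).
Characteristic equation r² + 6r + 5 = 0 factors as (r + 5)(r + 1) = 0, so r = -5, -1.
Hence y_h = C1*exp(-5*x) + C2*exp(-x).
Try y_p = A*cos(5*x) + B*sin(5*x). Substituting and equating the coefficients of cos(5x) and sin(5x) gives A = 4/65, B = -6/65, so y_p = -6*sin(5*x)/65 + 4*cos(5*x)/65.
General solution: y = -6*sin(5*x)/65 + 4*cos(5*x)/65 + C1*exp(-5*x) + C2*exp(-x).
Apply the initial conditions: y(0) = 4/65 + C1 + C2 = 2 and y'(0) = -6/13 - C2 - 5*C1 = -4. Solving gives C1 = 2/5, C2 = 20/13.

y = -6*sin(5*x)/65 + 2*exp(-5*x)/5 + 4*cos(5*x)/65 + 20*exp(-x)/13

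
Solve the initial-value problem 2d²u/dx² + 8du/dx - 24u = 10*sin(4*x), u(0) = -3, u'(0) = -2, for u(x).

u = -57*exp(-6*x)/104 - 19*exp(2*x)/8 - 7*sin(4*x)/52 - cos(4*x)/13

Divide through by 2: u'' + 4u' - 12u = 5*sin(4*x).
Characteristic equation r² + 4r - 12 = 0 factors as (r + 6)(r - 2) = 0, so r = -6, 2.
Hence u_h = C1*exp(-6*x) + C2*exp(2*x).
Try u_p = A*cos(4*x) + B*sin(4*x). Substituting and equating the coefficients of cos(4x) and sin(4x) gives A = -1/13, B = -7/52, so u_p = -7*sin(4*x)/52 - cos(4*x)/13.
General solution: u = -7*sin(4*x)/52 - cos(4*x)/13 + C1*exp(-6*x) + C2*exp(2*x).
Apply the initial conditions: u(0) = -1/13 + C1 + C2 = -3 and u'(0) = -7/13 - 6*C1 + 2*C2 = -2. Solving gives C1 = -57/104, C2 = -19/8.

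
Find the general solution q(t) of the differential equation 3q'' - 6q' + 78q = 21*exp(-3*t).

q = 7*exp(-3*t)/41 + C1*cos(5*t)*exp(t) + C2*exp(t)*sin(5*t)

Divide through by 3: q'' - 2q' + 26q = 7*exp(-3*t).
Characteristic equation r² - 2r + 26 = 0 has discriminant (-2)² - 4·(26) = -100 < 0, so r = 1 ± 5i.
Hence q_h = C1*cos(5*t)*exp(t) + C2*exp(t)*sin(5*t).
Try q_p = A*exp(-3*t). Substituting into the equation and dividing by exp(-3*t) gives A = 7/41, so q_p = 7*exp(-3*t)/41.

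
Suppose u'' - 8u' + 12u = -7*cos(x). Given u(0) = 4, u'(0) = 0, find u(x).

Characteristic equation r² - 8r + 12 = 0 factors as (r - 6)(r - 2) = 0, so r = 6, 2.
Hence u_h = C1*exp(6*x) + C2*exp(2*x).
Try u_p = A*cos(x) + B*sin(x). Substituting and equating the coefficients of cos(x) and sin(x) gives A = -77/185, B = 56/185, so u_p = -77*cos(x)/185 + 56*sin(x)/185.
General solution: u = -77*cos(x)/185 + 56*sin(x)/185 + C1*exp(6*x) + C2*exp(2*x).
Apply the initial conditions: u(0) = -77/185 + C1 + C2 = 4 and u'(0) = 56/185 + 2*C2 + 6*C1 = 0. Solving gives C1 = -169/74, C2 = 67/10.

u = -169*exp(6*x)/74 - 77*cos(x)/185 + 56*sin(x)/185 + 67*exp(2*x)/10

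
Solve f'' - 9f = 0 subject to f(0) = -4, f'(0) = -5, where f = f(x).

f = -17*exp(3*x)/6 - 7*exp(-3*x)/6

Characteristic equation r² - 9 = 0 factors as (r - 3)(r + 3) = 0, so r = 3, -3.
Hence f_h = C1*exp(3*x) + C2*exp(-3*x).
Apply the initial conditions: f(0) = C1 + C2 = -4 and f'(0) = -3*C2 + 3*C1 = -5. Solving gives C1 = -17/6, C2 = -7/6.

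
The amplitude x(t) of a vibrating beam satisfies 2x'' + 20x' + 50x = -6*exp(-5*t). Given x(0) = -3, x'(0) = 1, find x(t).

x = -3*exp(-5*t) - 14*t*exp(-5*t) - 3*t**2*exp(-5*t)/2

Divide through by 2: x'' + 10x' + 25x = -3*exp(-5*t).
Characteristic equation r² + 10r + 25 = 0 has discriminant (10)² - 4·(25) = 0, so r = -5 is a repeated root.
Hence x_h = (C1 + C2*t)*exp(-5*t).
Since exp(-5*t) solves the homogeneous equation (r = -5 is a root of multiplicity 2), multiply the trial by t^2. Try x_p = A*t^2*exp(-5*t). Substituting into the equation and dividing by exp(-5*t) gives A = -3/2, so x_p = -3*t^2*exp(-5*t)/2.
General solution: x = C1*exp(-5*t) - 3*t^2*exp(-5*t)/2 + C2*t*exp(-5*t).
Apply the initial conditions: x(0) = C1 = -3 and x'(0) = C2 - 5*C1 = 1. Solving gives C1 = -3, C2 = -14.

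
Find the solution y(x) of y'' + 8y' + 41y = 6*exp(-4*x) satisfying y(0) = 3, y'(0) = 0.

Characteristic equation r² + 8r + 41 = 0 has discriminant (8)² - 4·(41) = -100 < 0, so r = -4 ± 5i.
Hence y_h = C1*cos(5*x)*exp(-4*x) + C2*exp(-4*x)*sin(5*x).
Try y_p = A*exp(-4*x). Substituting into the equation and dividing by exp(-4*x) gives A = 6/25, so y_p = 6*exp(-4*x)/25.
General solution: y = 6*exp(-4*x)/25 + C1*cos(5*x)*exp(-4*x) + C2*exp(-4*x)*sin(5*x).
Apply the initial conditions: y(0) = 6/25 + C1 = 3 and y'(0) = -24/25 - 4*C1 + 5*C2 = 0. Solving gives C1 = 69/25, C2 = 12/5.

y = 6*exp(-4*x)/25 + 12*exp(-4*x)*sin(5*x)/5 + 69*cos(5*x)*exp(-4*x)/25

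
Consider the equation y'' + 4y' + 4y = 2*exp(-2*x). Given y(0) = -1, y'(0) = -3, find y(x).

Characteristic equation r² + 4r + 4 = 0 has discriminant (4)² - 4·(4) = 0, so r = -2 is a repeated root.
Hence y_h = (C1 + C2*x)*exp(-2*x).
Since exp(-2*x) solves the homogeneous equation (r = -2 is a root of multiplicity 2), multiply the trial by x^2. Try y_p = A*x^2*exp(-2*x). Substituting into the equation and dividing by exp(-2*x) gives A = 1, so y_p = x^2*exp(-2*x).
General solution: y = C1*exp(-2*x) + x^2*exp(-2*x) + C2*x*exp(-2*x).
Apply the initial conditions: y(0) = C1 = -1 and y'(0) = C2 - 2*C1 = -3. Solving gives C1 = -1, C2 = -5.

y = -exp(-2*x) + x**2*exp(-2*x) - 5*x*exp(-2*x)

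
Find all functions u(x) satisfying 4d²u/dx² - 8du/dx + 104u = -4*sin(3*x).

u = -17*sin(3*x)/325 - 6*cos(3*x)/325 + C1*cos(5*x)*exp(x) + C2*exp(x)*sin(5*x)

Divide through by 4: u'' - 2u' + 26u = -sin(3*x).
Characteristic equation r² - 2r + 26 = 0 has discriminant (-2)² - 4·(26) = -100 < 0, so r = 1 ± 5i.
Hence u_h = C1*cos(5*x)*exp(x) + C2*exp(x)*sin(5*x).
Try u_p = A*cos(3*x) + B*sin(3*x). Substituting and equating the coefficients of cos(3x) and sin(3x) gives A = -6/325, B = -17/325, so u_p = -17*sin(3*x)/325 - 6*cos(3*x)/325.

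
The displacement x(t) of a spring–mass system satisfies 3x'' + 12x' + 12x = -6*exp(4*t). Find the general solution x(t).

Divide through by 3: x'' + 4x' + 4x = -2*exp(4*t).
Characteristic equation r² + 4r + 4 = 0 has discriminant (4)² - 4·(4) = 0, so r = -2 is a repeated root.
Hence x_h = (C1 + C2*t)*exp(-2*t).
Try x_p = A*exp(4*t). Substituting into the equation and dividing by exp(4*t) gives A = -1/18, so x_p = -exp(4*t)/18.

x = -exp(4*t)/18 + C1*exp(-2*t) + C2*t*exp(-2*t)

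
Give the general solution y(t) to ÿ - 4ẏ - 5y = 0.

y = C1*exp(-t) + C2*exp(5*t)

Characteristic equation r² - 4r - 5 = 0 factors as (r + 1)(r - 5) = 0, so r = -1, 5.
Hence y_h = C1*exp(-t) + C2*exp(5*t).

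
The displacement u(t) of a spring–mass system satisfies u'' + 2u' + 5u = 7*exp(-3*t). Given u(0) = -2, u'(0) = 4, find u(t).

u = 7*exp(-3*t)/8 - 23*cos(2*t)*exp(-t)/8 + 15*exp(-t)*sin(2*t)/8

Characteristic equation r² + 2r + 5 = 0 has discriminant (2)² - 4·(5) = -16 < 0, so r = -1 ± 2i.
Hence u_h = C1*cos(2*t)*exp(-t) + C2*exp(-t)*sin(2*t).
Try u_p = A*exp(-3*t). Substituting into the equation and dividing by exp(-3*t) gives A = 7/8, so u_p = 7*exp(-3*t)/8.
General solution: u = 7*exp(-3*t)/8 + C1*cos(2*t)*exp(-t) + C2*exp(-t)*sin(2*t).
Apply the initial conditions: u(0) = 7/8 + C1 = -2 and u'(0) = -21/8 - C1 + 2*C2 = 4. Solving gives C1 = -23/8, C2 = 15/8.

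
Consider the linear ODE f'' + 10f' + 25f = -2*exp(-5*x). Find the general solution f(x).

Characteristic equation r² + 10r + 25 = 0 has discriminant (10)² - 4·(25) = 0, so r = -5 is a repeated root.
Hence f_h = (C1 + C2*x)*exp(-5*x).
Since exp(-5*x) solves the homogeneous equation (r = -5 is a root of multiplicity 2), multiply the trial by x^2. Try f_p = A*x^2*exp(-5*x). Substituting into the equation and dividing by exp(-5*x) gives A = -1, so f_p = -x^2*exp(-5*x).

f = C1*exp(-5*x) - x**2*exp(-5*x) + C2*x*exp(-5*x)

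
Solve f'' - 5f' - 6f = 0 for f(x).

Characteristic equation r² - 5r - 6 = 0 factors as (r + 1)(r - 6) = 0, so r = -1, 6.
Hence f_h = C1*exp(-x) + C2*exp(6*x).

f = C1*exp(-x) + C2*exp(6*x)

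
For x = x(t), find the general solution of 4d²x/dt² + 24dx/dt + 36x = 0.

x = C1*exp(-3*t) + C2*t*exp(-3*t)

Divide through by 4: x'' + 6x' + 9x = 0.
Characteristic equation r² + 6r + 9 = 0 has discriminant (6)² - 4·(9) = 0, so r = -3 is a repeated root.
Hence x_h = (C1 + C2*t)*exp(-3*t).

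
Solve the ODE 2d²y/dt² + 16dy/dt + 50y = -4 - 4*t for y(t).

Divide through by 2: y'' + 8y' + 25y = -2 - 2*t.
Characteristic equation r² + 8r + 25 = 0 has discriminant (8)² - 4·(25) = -36 < 0, so r = -4 ± 3i.
Hence y_h = C1*cos(3*t)*exp(-4*t) + C2*exp(-4*t)*sin(3*t).
For the particular solution try y_p = A0 + A1*t. Substituting and matching coefficients of each power of t gives A0 = -34/625, A1 = -2/25, so y_p = -34/625 - 2*t/25.

y = -34/625 - 2*t/25 + C1*cos(3*t)*exp(-4*t) + C2*exp(-4*t)*sin(3*t)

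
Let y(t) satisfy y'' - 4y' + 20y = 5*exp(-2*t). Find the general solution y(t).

Characteristic equation r² - 4r + 20 = 0 has discriminant (-4)² - 4·(20) = -64 < 0, so r = 2 ± 4i.
Hence y_h = C1*cos(4*t)*exp(2*t) + C2*exp(2*t)*sin(4*t).
Try y_p = A*exp(-2*t). Substituting into the equation and dividing by exp(-2*t) gives A = 5/32, so y_p = 5*exp(-2*t)/32.

y = 5*exp(-2*t)/32 + C1*cos(4*t)*exp(2*t) + C2*exp(2*t)*sin(4*t)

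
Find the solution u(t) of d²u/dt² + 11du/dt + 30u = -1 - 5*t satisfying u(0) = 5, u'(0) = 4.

u = 1/36 + 34*exp(-5*t) - 1045*exp(-6*t)/36 - t/6

Characteristic equation r² + 11r + 30 = 0 factors as (r + 6)(r + 5) = 0, so r = -6, -5.
Hence u_h = C1*exp(-6*t) + C2*exp(-5*t).
For the particular solution try u_p = A0 + A1*t. Substituting and matching coefficients of each power of t gives A0 = 1/36, A1 = -1/6, so u_p = 1/36 - t/6.
General solution: u = 1/36 - t/6 + C1*exp(-6*t) + C2*exp(-5*t).
Apply the initial conditions: u(0) = 1/36 + C1 + C2 = 5 and u'(0) = -1/6 - 6*C1 - 5*C2 = 4. Solving gives C1 = -1045/36, C2 = 34.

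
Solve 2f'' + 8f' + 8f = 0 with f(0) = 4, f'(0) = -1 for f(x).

f = 4*exp(-2*x) + 7*x*exp(-2*x)

Divide through by 2: f'' + 4f' + 4f = 0.
Characteristic equation r² + 4r + 4 = 0 has discriminant (4)² - 4·(4) = 0, so r = -2 is a repeated root.
Hence f_h = (C1 + C2*x)*exp(-2*x).
Apply the initial conditions: f(0) = C1 = 4 and f'(0) = C2 - 2*C1 = -1. Solving gives C1 = 4, C2 = 7.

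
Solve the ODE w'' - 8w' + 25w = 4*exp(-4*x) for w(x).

w = 4*exp(-4*x)/73 + C1*cos(3*x)*exp(4*x) + C2*exp(4*x)*sin(3*x)

Characteristic equation r² - 8r + 25 = 0 has discriminant (-8)² - 4·(25) = -36 < 0, so r = 4 ± 3i.
Hence w_h = C1*cos(3*x)*exp(4*x) + C2*exp(4*x)*sin(3*x).
Try w_p = A*exp(-4*x). Substituting into the equation and dividing by exp(-4*x) gives A = 4/73, so w_p = 4*exp(-4*x)/73.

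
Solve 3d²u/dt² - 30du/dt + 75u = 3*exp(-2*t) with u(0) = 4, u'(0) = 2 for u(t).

u = exp(-2*t)/49 + 195*exp(5*t)/49 - 125*t*exp(5*t)/7

Divide through by 3: u'' - 10u' + 25u = exp(-2*t).
Characteristic equation r² - 10r + 25 = 0 has discriminant (-10)² - 4·(25) = 0, so r = 5 is a repeated root.
Hence u_h = (C1 + C2*t)*exp(5*t).
Try u_p = A*exp(-2*t). Substituting into the equation and dividing by exp(-2*t) gives A = 1/49, so u_p = exp(-2*t)/49.
General solution: u = exp(-2*t)/49 + C1*exp(5*t) + C2*t*exp(5*t).
Apply the initial conditions: u(0) = 1/49 + C1 = 4 and u'(0) = -2/49 + C2 + 5*C1 = 2. Solving gives C1 = 195/49, C2 = -125/7.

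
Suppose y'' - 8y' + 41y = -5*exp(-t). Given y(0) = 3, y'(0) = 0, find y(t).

y = -exp(-t)/10 - 5*exp(4*t)*sin(5*t)/2 + 31*cos(5*t)*exp(4*t)/10

Characteristic equation r² - 8r + 41 = 0 has discriminant (-8)² - 4·(41) = -100 < 0, so r = 4 ± 5i.
Hence y_h = C1*cos(5*t)*exp(4*t) + C2*exp(4*t)*sin(5*t).
Try y_p = A*exp(-t). Substituting into the equation and dividing by exp(-t) gives A = -1/10, so y_p = -exp(-t)/10.
General solution: y = -exp(-t)/10 + C1*cos(5*t)*exp(4*t) + C2*exp(4*t)*sin(5*t).
Apply the initial conditions: y(0) = -1/10 + C1 = 3 and y'(0) = 1/10 + 4*C1 + 5*C2 = 0. Solving gives C1 = 31/10, C2 = -5/2.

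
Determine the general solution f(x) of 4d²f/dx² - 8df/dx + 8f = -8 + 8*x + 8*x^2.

f = 1 + x**2 + 3*x + C1*cos(x)*exp(x) + C2*exp(x)*sin(x)

Divide through by 4: f'' - 2f' + 2f = -2 + 2*x + 2*x^2.
Characteristic equation r² - 2r + 2 = 0 has discriminant (-2)² - 4·(2) = -4 < 0, so r = 1 ± i.
Hence f_h = C1*cos(x)*exp(x) + C2*exp(x)*sin(x).
For the particular solution try f_p = A0 + A1*x + A2*x^2. Substituting and matching coefficients of each power of x gives A0 = 1, A1 = 3, A2 = 1, so f_p = 1 + x^2 + 3*x.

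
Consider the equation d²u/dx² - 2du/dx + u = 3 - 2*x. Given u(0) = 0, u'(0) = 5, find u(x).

u = -1 - 2*x + 6*x*exp(x) + exp(x)

Characteristic equation r² - 2r + 1 = 0 has discriminant (-2)² - 4·(1) = 0, so r = 1 is a repeated root.
Hence u_h = (C1 + C2*x)*exp(x).
For the particular solution try u_p = A0 + A1*x. Substituting and matching coefficients of each power of x gives A0 = -1, A1 = -2, so u_p = -1 - 2*x.
General solution: u = -1 - 2*x + C1*exp(x) + C2*x*exp(x).
Apply the initial conditions: u(0) = -1 + C1 = 0 and u'(0) = -2 + C1 + C2 = 5. Solving gives C1 = 1, C2 = 6.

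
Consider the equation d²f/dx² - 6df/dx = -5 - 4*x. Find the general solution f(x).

f = C2 + x**2/3 + 17*x/18 + C1*exp(6*x)

Characteristic equation r² - 6r = 0 factors as (r - 6)r = 0, so r = 6, 0.
Hence f_h = C1*exp(6*x) + C2.
Since 0 is a characteristic root (multiplicity 1), multiply the polynomial trial by x: try f_p = x*(A0 + A1*x). Substituting and matching coefficients of each power of x gives A0 = 17/18, A1 = 1/3, so f_p = x^2/3 + 17*x/18.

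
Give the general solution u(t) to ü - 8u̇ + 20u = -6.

Characteristic equation r² - 8r + 20 = 0 has discriminant (-8)² - 4·(20) = -16 < 0, so r = 4 ± 2i.
Hence u_h = C1*cos(2*t)*exp(4*t) + C2*exp(4*t)*sin(2*t).
For the particular solution try u_p = A0. Substituting and matching coefficients of each power of t gives A0 = -3/10, so u_p = -3/10.

u = -3/10 + C1*cos(2*t)*exp(4*t) + C2*exp(4*t)*sin(2*t)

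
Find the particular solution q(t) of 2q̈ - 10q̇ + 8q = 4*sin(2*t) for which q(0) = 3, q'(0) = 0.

q = -14*exp(4*t)/15 + cos(2*t)/5 + 56*exp(t)/15

Divide through by 2: q'' - 5q' + 4q = 2*sin(2*t).
Characteristic equation r² - 5r + 4 = 0 factors as (r - 1)(r - 4) = 0, so r = 1, 4.
Hence q_h = C1*exp(t) + C2*exp(4*t).
Try q_p = A*cos(2*t) + B*sin(2*t). Substituting and equating the coefficients of cos(2t) and sin(2t) gives A = 1/5, B = 0, so q_p = cos(2*t)/5.
General solution: q = cos(2*t)/5 + C1*exp(t) + C2*exp(4*t).
Apply the initial conditions: q(0) = 1/5 + C1 + C2 = 3 and q'(0) = C1 + 4*C2 = 0. Solving gives C1 = 56/15, C2 = -14/15.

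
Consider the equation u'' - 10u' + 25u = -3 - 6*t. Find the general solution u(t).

Characteristic equation r² - 10r + 25 = 0 has discriminant (-10)² - 4·(25) = 0, so r = 5 is a repeated root.
Hence u_h = (C1 + C2*t)*exp(5*t).
For the particular solution try u_p = A0 + A1*t. Substituting and matching coefficients of each power of t gives A0 = -27/125, A1 = -6/25, so u_p = -27/125 - 6*t/25.

u = -27/125 - 6*t/25 + C1*exp(5*t) + C2*t*exp(5*t)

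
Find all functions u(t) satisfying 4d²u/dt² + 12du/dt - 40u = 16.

u = -2/5 + C1*exp(-5*t) + C2*exp(2*t)

Divide through by 4: u'' + 3u' - 10u = 4.
Characteristic equation r² + 3r - 10 = 0 factors as (r + 5)(r - 2) = 0, so r = -5, 2.
Hence u_h = C1*exp(-5*t) + C2*exp(2*t).
For the particular solution try u_p = A0. Substituting and matching coefficients of each power of t gives A0 = -2/5, so u_p = -2/5.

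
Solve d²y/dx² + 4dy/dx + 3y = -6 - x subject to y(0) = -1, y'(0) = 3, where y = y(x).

y = -14/9 - 35*exp(-3*x)/18 - x/3 + 5*exp(-x)/2

Characteristic equation r² + 4r + 3 = 0 factors as (r + 3)(r + 1) = 0, so r = -3, -1.
Hence y_h = C1*exp(-3*x) + C2*exp(-x).
For the particular solution try y_p = A0 + A1*x. Substituting and matching coefficients of each power of x gives A0 = -14/9, A1 = -1/3, so y_p = -14/9 - x/3.
General solution: y = -14/9 - x/3 + C1*exp(-3*x) + C2*exp(-x).
Apply the initial conditions: y(0) = -14/9 + C1 + C2 = -1 and y'(0) = -1/3 - C2 - 3*C1 = 3. Solving gives C1 = -35/18, C2 = 5/2.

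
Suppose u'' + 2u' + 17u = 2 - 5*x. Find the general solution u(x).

Characteristic equation r² + 2r + 17 = 0 has discriminant (2)² - 4·(17) = -64 < 0, so r = -1 ± 4i.
Hence u_h = C1*cos(4*x)*exp(-x) + C2*exp(-x)*sin(4*x).
For the particular solution try u_p = A0 + A1*x. Substituting and matching coefficients of each power of x gives A0 = 44/289, A1 = -5/17, so u_p = 44/289 - 5*x/17.

u = 44/289 - 5*x/17 + C1*cos(4*x)*exp(-x) + C2*exp(-x)*sin(4*x)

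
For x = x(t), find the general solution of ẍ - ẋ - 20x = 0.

Characteristic equation r² - r - 20 = 0 factors as (r - 5)(r + 4) = 0, so r = 5, -4.
Hence x_h = C1*exp(5*t) + C2*exp(-4*t).

x = C1*exp(5*t) + C2*exp(-4*t)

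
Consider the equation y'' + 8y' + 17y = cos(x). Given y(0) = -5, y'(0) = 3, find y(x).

y = cos(x)/20 + sin(x)/40 - 689*exp(-4*x)*sin(x)/40 - 101*cos(x)*exp(-4*x)/20

Characteristic equation r² + 8r + 17 = 0 has discriminant (8)² - 4·(17) = -4 < 0, so r = -4 ± i.
Hence y_h = C1*cos(x)*exp(-4*x) + C2*exp(-4*x)*sin(x).
Try y_p = A*cos(x) + B*sin(x). Substituting and equating the coefficients of cos(x) and sin(x) gives A = 1/20, B = 1/40, so y_p = cos(x)/20 + sin(x)/40.
General solution: y = cos(x)/20 + sin(x)/40 + C1*cos(x)*exp(-4*x) + C2*exp(-4*x)*sin(x).
Apply the initial conditions: y(0) = 1/20 + C1 = -5 and y'(0) = 1/40 + C2 - 4*C1 = 3. Solving gives C1 = -101/20, C2 = -689/40.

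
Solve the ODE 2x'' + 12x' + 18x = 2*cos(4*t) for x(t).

x = -7*cos(4*t)/625 + 24*sin(4*t)/625 + C1*exp(-3*t) + C2*t*exp(-3*t)

Divide through by 2: x'' + 6x' + 9x = cos(4*t).
Characteristic equation r² + 6r + 9 = 0 has discriminant (6)² - 4·(9) = 0, so r = -3 is a repeated root.
Hence x_h = (C1 + C2*t)*exp(-3*t).
Try x_p = A*cos(4*t) + B*sin(4*t). Substituting and equating the coefficients of cos(4t) and sin(4t) gives A = -7/625, B = 24/625, so x_p = -7*cos(4*t)/625 + 24*sin(4*t)/625.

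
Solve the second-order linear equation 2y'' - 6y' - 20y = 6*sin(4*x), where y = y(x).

y = -39*sin(4*x)/410 + 9*cos(4*x)/205 + C1*exp(-2*x) + C2*exp(5*x)

Divide through by 2: y'' - 3y' - 10y = 3*sin(4*x).
Characteristic equation r² - 3r - 10 = 0 factors as (r + 2)(r - 5) = 0, so r = -2, 5.
Hence y_h = C1*exp(-2*x) + C2*exp(5*x).
Try y_p = A*cos(4*x) + B*sin(4*x). Substituting and equating the coefficients of cos(4x) and sin(4x) gives A = 9/205, B = -39/410, so y_p = -39*sin(4*x)/410 + 9*cos(4*x)/205.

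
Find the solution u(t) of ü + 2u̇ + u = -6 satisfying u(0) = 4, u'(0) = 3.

u = -6 + 10*exp(-t) + 13*t*exp(-t)

Characteristic equation r² + 2r + 1 = 0 has discriminant (2)² - 4·(1) = 0, so r = -1 is a repeated root.
Hence u_h = (C1 + C2*t)*exp(-t).
For the particular solution try u_p = A0. Substituting and matching coefficients of each power of t gives A0 = -6, so u_p = -6.
General solution: u = -6 + C1*exp(-t) + C2*t*exp(-t).
Apply the initial conditions: u(0) = -6 + C1 = 4 and u'(0) = C2 - C1 = 3. Solving gives C1 = 10, C2 = 13.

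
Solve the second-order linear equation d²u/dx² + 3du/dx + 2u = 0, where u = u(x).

u = C1*exp(-x) + C2*exp(-2*x)

Characteristic equation r² + 3r + 2 = 0 factors as (r + 1)(r + 2) = 0, so r = -1, -2.
Hence u_h = C1*exp(-x) + C2*exp(-2*x).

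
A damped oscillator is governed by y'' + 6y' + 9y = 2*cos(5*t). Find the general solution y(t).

y = -8*cos(5*t)/289 + 15*sin(5*t)/289 + C1*exp(-3*t) + C2*t*exp(-3*t)

Characteristic equation r² + 6r + 9 = 0 has discriminant (6)² - 4·(9) = 0, so r = -3 is a repeated root.
Hence y_h = (C1 + C2*t)*exp(-3*t).
Try y_p = A*cos(5*t) + B*sin(5*t). Substituting and equating the coefficients of cos(5t) and sin(5t) gives A = -8/289, B = 15/289, so y_p = -8*cos(5*t)/289 + 15*sin(5*t)/289.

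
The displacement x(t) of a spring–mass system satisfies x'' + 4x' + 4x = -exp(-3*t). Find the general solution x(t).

x = -exp(-3*t) + C1*exp(-2*t) + C2*t*exp(-2*t)

Characteristic equation r² + 4r + 4 = 0 has discriminant (4)² - 4·(4) = 0, so r = -2 is a repeated root.
Hence x_h = (C1 + C2*t)*exp(-2*t).
Try x_p = A*exp(-3*t). Substituting into the equation and dividing by exp(-3*t) gives A = -1, so x_p = -exp(-3*t).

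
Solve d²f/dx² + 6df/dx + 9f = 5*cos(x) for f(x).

Characteristic equation r² + 6r + 9 = 0 has discriminant (6)² - 4·(9) = 0, so r = -3 is a repeated root.
Hence f_h = (C1 + C2*x)*exp(-3*x).
Try f_p = A*cos(x) + B*sin(x). Substituting and equating the coefficients of cos(x) and sin(x) gives A = 2/5, B = 3/10, so f_p = 2*cos(x)/5 + 3*sin(x)/10.

f = 2*cos(x)/5 + 3*sin(x)/10 + C1*exp(-3*x) + C2*x*exp(-3*x)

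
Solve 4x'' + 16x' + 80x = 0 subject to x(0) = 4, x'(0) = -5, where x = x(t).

Divide through by 4: x'' + 4x' + 20x = 0.
Characteristic equation r² + 4r + 20 = 0 has discriminant (4)² - 4·(20) = -64 < 0, so r = -2 ± 4i.
Hence x_h = C1*cos(4*t)*exp(-2*t) + C2*exp(-2*t)*sin(4*t).
Apply the initial conditions: x(0) = C1 = 4 and x'(0) = -2*C1 + 4*C2 = -5. Solving gives C1 = 4, C2 = 3/4.

x = 4*cos(4*t)*exp(-2*t) + 3*exp(-2*t)*sin(4*t)/4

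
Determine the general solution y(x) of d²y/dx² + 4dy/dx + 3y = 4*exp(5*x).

Characteristic equation r² + 4r + 3 = 0 factors as (r + 1)(r + 3) = 0, so r = -1, -3.
Hence y_h = C1*exp(-x) + C2*exp(-3*x).
Try y_p = A*exp(5*x). Substituting into the equation and dividing by exp(5*x) gives A = 1/12, so y_p = exp(5*x)/12.

y = exp(5*x)/12 + C1*exp(-x) + C2*exp(-3*x)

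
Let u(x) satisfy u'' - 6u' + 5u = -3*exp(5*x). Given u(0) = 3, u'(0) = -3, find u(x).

Characteristic equation r² - 6r + 5 = 0 factors as (r - 5)(r - 1) = 0, so r = 5, 1.
Hence u_h = C1*exp(5*x) + C2*exp(x).
Since exp(5*x) solves the homogeneous equation (r = 5 is a root of multiplicity 1), multiply the trial by x. Try u_p = A*x*exp(5*x). Substituting into the equation and dividing by exp(5*x) gives A = -3/4, so u_p = -3*x*exp(5*x)/4.
General solution: u = C1*exp(5*x) + C2*exp(x) - 3*x*exp(5*x)/4.
Apply the initial conditions: u(0) = C1 + C2 = 3 and u'(0) = -3/4 + C2 + 5*C1 = -3. Solving gives C1 = -21/16, C2 = 69/16.

u = -21*exp(5*x)/16 + 69*exp(x)/16 - 3*x*exp(5*x)/4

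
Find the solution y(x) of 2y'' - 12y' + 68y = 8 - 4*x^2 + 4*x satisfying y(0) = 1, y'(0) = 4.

Divide through by 2: y'' - 6y' + 34y = 4 - 2*x^2 + 2*x.
Characteristic equation r² - 6r + 34 = 0 has discriminant (-6)² - 4·(34) = -100 < 0, so r = 3 ± 5i.
Hence y_h = C1*cos(5*x)*exp(3*x) + C2*exp(3*x)*sin(5*x).
For the particular solution try y_p = A0 + A1*x + A2*x^2. Substituting and matching coefficients of each power of x gives A0 = 628/4913, A1 = 11/289, A2 = -1/17, so y_p = 628/4913 - x^2/17 + 11*x/289.
General solution: y = 628/4913 - x^2/17 + 11*x/289 + C1*cos(5*x)*exp(3*x) + C2*exp(3*x)*sin(5*x).
Apply the initial conditions: y(0) = 628/4913 + C1 = 1 and y'(0) = 11/289 + 3*C1 + 5*C2 = 4. Solving gives C1 = 4285/4913, C2 = 1322/4913.

y = 628/4913 - x**2/17 + 11*x/289 + 1322*exp(3*x)*sin(5*x)/4913 + 4285*cos(5*x)*exp(3*x)/4913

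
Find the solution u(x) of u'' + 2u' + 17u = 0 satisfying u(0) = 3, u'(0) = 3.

Characteristic equation r² + 2r + 17 = 0 has discriminant (2)² - 4·(17) = -64 < 0, so r = -1 ± 4i.
Hence u_h = C1*cos(4*x)*exp(-x) + C2*exp(-x)*sin(4*x).
Apply the initial conditions: u(0) = C1 = 3 and u'(0) = -C1 + 4*C2 = 3. Solving gives C1 = 3, C2 = 3/2.

u = 3*cos(4*x)*exp(-x) + 3*exp(-x)*sin(4*x)/2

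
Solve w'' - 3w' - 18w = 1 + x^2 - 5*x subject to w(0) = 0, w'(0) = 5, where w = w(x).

Characteristic equation r² - 3r - 18 = 0 factors as (r - 6)(r + 3) = 0, so r = 6, -3.
Hence w_h = C1*exp(6*x) + C2*exp(-3*x).
For the particular solution try w_p = A0 + A1*x + A2*x^2. Substituting and matching coefficients of each power of x gives A0 = -1/9, A1 = 8/27, A2 = -1/18, so w_p = -1/9 - x^2/18 + 8*x/27.
General solution: w = -1/9 - x^2/18 + 8*x/27 + C1*exp(6*x) + C2*exp(-3*x).
Apply the initial conditions: w(0) = -1/9 + C1 + C2 = 0 and w'(0) = 8/27 - 3*C2 + 6*C1 = 5. Solving gives C1 = 136/243, C2 = -109/243.

w = -1/9 - 109*exp(-3*x)/243 - x**2/18 + 8*x/27 + 136*exp(6*x)/243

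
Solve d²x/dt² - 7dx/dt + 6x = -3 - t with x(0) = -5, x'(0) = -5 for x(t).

Characteristic equation r² - 7r + 6 = 0 factors as (r - 6)(r - 1) = 0, so r = 6, 1.
Hence x_h = C1*exp(6*t) + C2*exp(t).
For the particular solution try x_p = A0 + A1*t. Substituting and matching coefficients of each power of t gives A0 = -25/36, A1 = -1/6, so x_p = -25/36 - t/6.
General solution: x = -25/36 - t/6 + C1*exp(6*t) + C2*exp(t).
Apply the initial conditions: x(0) = -25/36 + C1 + C2 = -5 and x'(0) = -1/6 + C2 + 6*C1 = -5. Solving gives C1 = -19/180, C2 = -21/5.

x = -25/36 - 21*exp(t)/5 - 19*exp(6*t)/180 - t/6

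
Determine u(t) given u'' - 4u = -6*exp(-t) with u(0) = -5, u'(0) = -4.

Characteristic equation r² - 4 = 0 factors as (r - 2)(r + 2) = 0, so r = 2, -2.
Hence u_h = C1*exp(2*t) + C2*exp(-2*t).
Try u_p = A*exp(-t). Substituting into the equation and dividing by exp(-t) gives A = 2, so u_p = 2*exp(-t).
General solution: u = 2*exp(-t) + C1*exp(2*t) + C2*exp(-2*t).
Apply the initial conditions: u(0) = 2 + C1 + C2 = -5 and u'(0) = -2 - 2*C2 + 2*C1 = -4. Solving gives C1 = -4, C2 = -3.

u = -4*exp(2*t) - 3*exp(-2*t) + 2*exp(-t)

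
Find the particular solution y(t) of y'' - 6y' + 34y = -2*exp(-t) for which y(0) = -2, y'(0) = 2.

y = -2*exp(-t)/41 - 80*cos(5*t)*exp(3*t)/41 + 64*exp(3*t)*sin(5*t)/41

Characteristic equation r² - 6r + 34 = 0 has discriminant (-6)² - 4·(34) = -100 < 0, so r = 3 ± 5i.
Hence y_h = C1*cos(5*t)*exp(3*t) + C2*exp(3*t)*sin(5*t).
Try y_p = A*exp(-t). Substituting into the equation and dividing by exp(-t) gives A = -2/41, so y_p = -2*exp(-t)/41.
General solution: y = -2*exp(-t)/41 + C1*cos(5*t)*exp(3*t) + C2*exp(3*t)*sin(5*t).
Apply the initial conditions: y(0) = -2/41 + C1 = -2 and y'(0) = 2/41 + 3*C1 + 5*C2 = 2. Solving gives C1 = -80/41, C2 = 64/41.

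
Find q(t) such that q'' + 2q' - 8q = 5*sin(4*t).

Characteristic equation r² + 2r - 8 = 0 factors as (r + 4)(r - 2) = 0, so r = -4, 2.
Hence q_h = C1*exp(-4*t) + C2*exp(2*t).
Try q_p = A*cos(4*t) + B*sin(4*t). Substituting and equating the coefficients of cos(4t) and sin(4t) gives A = -1/16, B = -3/16, so q_p = -3*sin(4*t)/16 - cos(4*t)/16.

q = -3*sin(4*t)/16 - cos(4*t)/16 + C1*exp(-4*t) + C2*exp(2*t)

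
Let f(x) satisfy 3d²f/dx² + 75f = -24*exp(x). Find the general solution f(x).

f = -4*exp(x)/13 + C1*cos(5*x) + C2*sin(5*x)

Divide through by 3: f'' + 25f = -8*exp(x).
Characteristic equation r² + 25 = 0 has discriminant (0)² - 4·(25) = -100 < 0, so r = ± 5i.
Hence f_h = C1*cos(5*x) + C2*sin(5*x).
Try f_p = A*exp(x). Substituting into the equation and dividing by exp(x) gives A = -4/13, so f_p = -4*exp(x)/13.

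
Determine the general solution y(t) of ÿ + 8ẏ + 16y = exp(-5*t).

Characteristic equation r² + 8r + 16 = 0 has discriminant (8)² - 4·(16) = 0, so r = -4 is a repeated root.
Hence y_h = (C1 + C2*t)*exp(-4*t).
Try y_p = A*exp(-5*t). Substituting into the equation and dividing by exp(-5*t) gives A = 1, so y_p = exp(-5*t).

y = C1*exp(-4*t) + C2*t*exp(-4*t) + exp(-5*t)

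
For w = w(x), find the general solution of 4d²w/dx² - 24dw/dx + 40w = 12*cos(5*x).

Divide through by 4: w'' - 6w' + 10w = 3*cos(5*x).
Characteristic equation r² - 6r + 10 = 0 has discriminant (-6)² - 4·(10) = -4 < 0, so r = 3 ± i.
Hence w_h = C1*cos(x)*exp(3*x) + C2*exp(3*x)*sin(x).
Try w_p = A*cos(5*x) + B*sin(5*x). Substituting and equating the coefficients of cos(5x) and sin(5x) gives A = -1/25, B = -2/25, so w_p = -2*sin(5*x)/25 - cos(5*x)/25.

w = -2*sin(5*x)/25 - cos(5*x)/25 + C1*cos(x)*exp(3*x) + C2*exp(3*x)*sin(x)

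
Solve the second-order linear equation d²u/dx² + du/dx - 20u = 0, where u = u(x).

Characteristic equation r² + r - 20 = 0 factors as (r + 5)(r - 4) = 0, so r = -5, 4.
Hence u_h = C1*exp(-5*x) + C2*exp(4*x).

u = C1*exp(-5*x) + C2*exp(4*x)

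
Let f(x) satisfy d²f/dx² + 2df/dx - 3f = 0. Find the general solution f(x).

f = C1*exp(x) + C2*exp(-3*x)

Characteristic equation r² + 2r - 3 = 0 factors as (r - 1)(r + 3) = 0, so r = 1, -3.
Hence f_h = C1*exp(x) + C2*exp(-3*x).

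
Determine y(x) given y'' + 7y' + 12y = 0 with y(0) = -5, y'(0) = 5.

Characteristic equation r² + 7r + 12 = 0 factors as (r + 4)(r + 3) = 0, so r = -4, -3.
Hence y_h = C1*exp(-4*x) + C2*exp(-3*x).
Apply the initial conditions: y(0) = C1 + C2 = -5 and y'(0) = -4*C1 - 3*C2 = 5. Solving gives C1 = 10, C2 = -15.

y = -15*exp(-3*x) + 10*exp(-4*x)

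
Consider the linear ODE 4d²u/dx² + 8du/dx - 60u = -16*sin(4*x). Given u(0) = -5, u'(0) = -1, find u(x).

Divide through by 4: u'' + 2u' - 15u = -4*sin(4*x).
Characteristic equation r² + 2r - 15 = 0 factors as (r - 3)(r + 5) = 0, so r = 3, -5.
Hence u_h = C1*exp(3*x) + C2*exp(-5*x).
Try u_p = A*cos(4*x) + B*sin(4*x). Substituting and equating the coefficients of cos(4x) and sin(4x) gives A = 32/1025, B = 124/1025, so u_p = 32*cos(4*x)/1025 + 124*sin(4*x)/1025.
General solution: u = 32*cos(4*x)/1025 + 124*sin(4*x)/1025 + C1*exp(3*x) + C2*exp(-5*x).
Apply the initial conditions: u(0) = 32/1025 + C1 + C2 = -5 and u'(0) = 496/1025 - 5*C2 + 3*C1 = -1. Solving gives C1 = -333/100, C2 = -279/164.

u = -333*exp(3*x)/100 - 279*exp(-5*x)/164 + 32*cos(4*x)/1025 + 124*sin(4*x)/1025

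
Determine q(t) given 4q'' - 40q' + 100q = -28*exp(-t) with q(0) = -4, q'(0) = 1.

q = -137*exp(5*t)/36 - 7*exp(-t)/36 + 119*t*exp(5*t)/6

Divide through by 4: q'' - 10q' + 25q = -7*exp(-t).
Characteristic equation r² - 10r + 25 = 0 has discriminant (-10)² - 4·(25) = 0, so r = 5 is a repeated root.
Hence q_h = (C1 + C2*t)*exp(5*t).
Try q_p = A*exp(-t). Substituting into the equation and dividing by exp(-t) gives A = -7/36, so q_p = -7*exp(-t)/36.
General solution: q = -7*exp(-t)/36 + C1*exp(5*t) + C2*t*exp(5*t).
Apply the initial conditions: q(0) = -7/36 + C1 = -4 and q'(0) = 7/36 + C2 + 5*C1 = 1. Solving gives C1 = -137/36, C2 = 119/6.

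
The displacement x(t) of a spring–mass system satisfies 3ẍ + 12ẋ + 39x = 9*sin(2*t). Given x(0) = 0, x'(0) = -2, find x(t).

x = -24*cos(2*t)/145 + 27*sin(2*t)/145 - 296*exp(-2*t)*sin(3*t)/435 + 24*cos(3*t)*exp(-2*t)/145

Divide through by 3: x'' + 4x' + 13x = 3*sin(2*t).
Characteristic equation r² + 4r + 13 = 0 has discriminant (4)² - 4·(13) = -36 < 0, so r = -2 ± 3i.
Hence x_h = C1*cos(3*t)*exp(-2*t) + C2*exp(-2*t)*sin(3*t).
Try x_p = A*cos(2*t) + B*sin(2*t). Substituting and equating the coefficients of cos(2t) and sin(2t) gives A = -24/145, B = 27/145, so x_p = -24*cos(2*t)/145 + 27*sin(2*t)/145.
General solution: x = -24*cos(2*t)/145 + 27*sin(2*t)/145 + C1*cos(3*t)*exp(-2*t) + C2*exp(-2*t)*sin(3*t).
Apply the initial conditions: x(0) = -24/145 + C1 = 0 and x'(0) = 54/145 - 2*C1 + 3*C2 = -2. Solving gives C1 = 24/145, C2 = -296/435.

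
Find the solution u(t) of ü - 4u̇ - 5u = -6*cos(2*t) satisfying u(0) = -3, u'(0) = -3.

Characteristic equation r² - 4r - 5 = 0 factors as (r + 1)(r - 5) = 0, so r = -1, 5.
Hence u_h = C1*exp(-t) + C2*exp(5*t).
Try u_p = A*cos(2*t) + B*sin(2*t). Substituting and equating the coefficients of cos(2t) and sin(2t) gives A = 54/145, B = 48/145, so u_p = 48*sin(2*t)/145 + 54*cos(2*t)/145.
General solution: u = 48*sin(2*t)/145 + 54*cos(2*t)/145 + C1*exp(-t) + C2*exp(5*t).
Apply the initial conditions: u(0) = 54/145 + C1 + C2 = -3 and u'(0) = 96/145 - C1 + 5*C2 = -3. Solving gives C1 = -11/5, C2 = -34/29.

u = -34*exp(5*t)/29 - 11*exp(-t)/5 + 48*sin(2*t)/145 + 54*cos(2*t)/145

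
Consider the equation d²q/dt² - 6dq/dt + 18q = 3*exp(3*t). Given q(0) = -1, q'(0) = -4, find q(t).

q = exp(3*t)/3 - 4*cos(3*t)*exp(3*t)/3 - exp(3*t)*sin(3*t)/3

Characteristic equation r² - 6r + 18 = 0 has discriminant (-6)² - 4·(18) = -36 < 0, so r = 3 ± 3i.
Hence q_h = C1*cos(3*t)*exp(3*t) + C2*exp(3*t)*sin(3*t).
Try q_p = A*exp(3*t). Substituting into the equation and dividing by exp(3*t) gives A = 1/3, so q_p = exp(3*t)/3.
General solution: q = exp(3*t)/3 + C1*cos(3*t)*exp(3*t) + C2*exp(3*t)*sin(3*t).
Apply the initial conditions: q(0) = 1/3 + C1 = -1 and q'(0) = 1 + 3*C1 + 3*C2 = -4. Solving gives C1 = -4/3, C2 = -1/3.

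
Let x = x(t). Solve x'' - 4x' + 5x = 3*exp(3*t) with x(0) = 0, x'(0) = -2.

Characteristic equation r² - 4r + 5 = 0 has discriminant (-4)² - 4·(5) = -4 < 0, so r = 2 ± i.
Hence x_h = C1*cos(t)*exp(2*t) + C2*exp(2*t)*sin(t).
Try x_p = A*exp(3*t). Substituting into the equation and dividing by exp(3*t) gives A = 3/2, so x_p = 3*exp(3*t)/2.
General solution: x = 3*exp(3*t)/2 + C1*cos(t)*exp(2*t) + C2*exp(2*t)*sin(t).
Apply the initial conditions: x(0) = 3/2 + C1 = 0 and x'(0) = 9/2 + C2 + 2*C1 = -2. Solving gives C1 = -3/2, C2 = -7/2.

x = 3*exp(3*t)/2 - 7*exp(2*t)*sin(t)/2 - 3*cos(t)*exp(2*t)/2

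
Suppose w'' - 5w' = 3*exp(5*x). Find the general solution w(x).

Characteristic equation r² - 5r = 0 factors as (r - 5)r = 0, so r = 5, 0.
Hence w_h = C1*exp(5*x) + C2.
Since exp(5*x) solves the homogeneous equation (r = 5 is a root of multiplicity 1), multiply the trial by x. Try w_p = A*x*exp(5*x). Substituting into the equation and dividing by exp(5*x) gives A = 3/5, so w_p = 3*x*exp(5*x)/5.

w = C2 + C1*exp(5*x) + 3*x*exp(5*x)/5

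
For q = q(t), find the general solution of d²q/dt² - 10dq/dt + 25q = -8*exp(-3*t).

Characteristic equation r² - 10r + 25 = 0 has discriminant (-10)² - 4·(25) = 0, so r = 5 is a repeated root.
Hence q_h = (C1 + C2*t)*exp(5*t).
Try q_p = A*exp(-3*t). Substituting into the equation and dividing by exp(-3*t) gives A = -1/8, so q_p = -exp(-3*t)/8.

q = -exp(-3*t)/8 + C1*exp(5*t) + C2*t*exp(5*t)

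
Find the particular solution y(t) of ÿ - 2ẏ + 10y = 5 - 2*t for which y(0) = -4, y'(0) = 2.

y = 23/50 - t/5 - 223*cos(3*t)*exp(t)/50 + 111*exp(t)*sin(3*t)/50

Characteristic equation r² - 2r + 10 = 0 has discriminant (-2)² - 4·(10) = -36 < 0, so r = 1 ± 3i.
Hence y_h = C1*cos(3*t)*exp(t) + C2*exp(t)*sin(3*t).
For the particular solution try y_p = A0 + A1*t. Substituting and matching coefficients of each power of t gives A0 = 23/50, A1 = -1/5, so y_p = 23/50 - t/5.
General solution: y = 23/50 - t/5 + C1*cos(3*t)*exp(t) + C2*exp(t)*sin(3*t).
Apply the initial conditions: y(0) = 23/50 + C1 = -4 and y'(0) = -1/5 + C1 + 3*C2 = 2. Solving gives C1 = -223/50, C2 = 111/50.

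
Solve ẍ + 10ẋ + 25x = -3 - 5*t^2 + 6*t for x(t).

Characteristic equation r² + 10r + 25 = 0 has discriminant (10)² - 4·(25) = 0, so r = -5 is a repeated root.
Hence x_h = (C1 + C2*t)*exp(-5*t).
For the particular solution try x_p = A0 + A1*t + A2*t^2. Substituting and matching coefficients of each power of t gives A0 = -33/125, A1 = 2/5, A2 = -1/5, so x_p = -33/125 - t^2/5 + 2*t/5.

x = -33/125 - t**2/5 + 2*t/5 + C1*exp(-5*t) + C2*t*exp(-5*t)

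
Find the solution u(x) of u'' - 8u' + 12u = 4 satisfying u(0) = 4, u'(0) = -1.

Characteristic equation r² - 8r + 12 = 0 factors as (r - 2)(r - 6) = 0, so r = 2, 6.
Hence u_h = C1*exp(2*x) + C2*exp(6*x).
For the particular solution try u_p = A0. Substituting and matching coefficients of each power of x gives A0 = 1/3, so u_p = 1/3.
General solution: u = 1/3 + C1*exp(2*x) + C2*exp(6*x).
Apply the initial conditions: u(0) = 1/3 + C1 + C2 = 4 and u'(0) = 2*C1 + 6*C2 = -1. Solving gives C1 = 23/4, C2 = -25/12.

u = 1/3 - 25*exp(6*x)/12 + 23*exp(2*x)/4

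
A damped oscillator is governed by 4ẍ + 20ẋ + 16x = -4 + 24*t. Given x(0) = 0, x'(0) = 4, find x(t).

x = -17/8 - 37*exp(-4*t)/24 + 3*t/2 + 11*exp(-t)/3

Divide through by 4: x'' + 5x' + 4x = -1 + 6*t.
Characteristic equation r² + 5r + 4 = 0 factors as (r + 4)(r + 1) = 0, so r = -4, -1.
Hence x_h = C1*exp(-4*t) + C2*exp(-t).
For the particular solution try x_p = A0 + A1*t. Substituting and matching coefficients of each power of t gives A0 = -17/8, A1 = 3/2, so x_p = -17/8 + 3*t/2.
General solution: x = -17/8 + 3*t/2 + C1*exp(-4*t) + C2*exp(-t).
Apply the initial conditions: x(0) = -17/8 + C1 + C2 = 0 and x'(0) = 3/2 - C2 - 4*C1 = 4. Solving gives C1 = -37/24, C2 = 11/3.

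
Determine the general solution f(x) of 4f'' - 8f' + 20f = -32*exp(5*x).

Divide through by 4: f'' - 2f' + 5f = -8*exp(5*x).
Characteristic equation r² - 2r + 5 = 0 has discriminant (-2)² - 4·(5) = -16 < 0, so r = 1 ± 2i.
Hence f_h = C1*cos(2*x)*exp(x) + C2*exp(x)*sin(2*x).
Try f_p = A*exp(5*x). Substituting into the equation and dividing by exp(5*x) gives A = -2/5, so f_p = -2*exp(5*x)/5.

f = -2*exp(5*x)/5 + C1*cos(2*x)*exp(x) + C2*exp(x)*sin(2*x)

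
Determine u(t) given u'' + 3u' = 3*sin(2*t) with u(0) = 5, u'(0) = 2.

Characteristic equation r² + 3r = 0 factors as (r + 3)r = 0, so r = -3, 0.
Hence u_h = C1*exp(-3*t) + C2.
Try u_p = A*cos(2*t) + B*sin(2*t). Substituting and equating the coefficients of cos(2t) and sin(2t) gives A = -9/26, B = -3/13, so u_p = -9*cos(2*t)/26 - 3*sin(2*t)/13.
General solution: u = C2 - 9*cos(2*t)/26 - 3*sin(2*t)/13 + C1*exp(-3*t).
Apply the initial conditions: u(0) = -9/26 + C1 + C2 = 5 and u'(0) = -6/13 - 3*C1 = 2. Solving gives C1 = -32/39, C2 = 37/6.

u = 37/6 - 32*exp(-3*t)/39 - 9*cos(2*t)/26 - 3*sin(2*t)/13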